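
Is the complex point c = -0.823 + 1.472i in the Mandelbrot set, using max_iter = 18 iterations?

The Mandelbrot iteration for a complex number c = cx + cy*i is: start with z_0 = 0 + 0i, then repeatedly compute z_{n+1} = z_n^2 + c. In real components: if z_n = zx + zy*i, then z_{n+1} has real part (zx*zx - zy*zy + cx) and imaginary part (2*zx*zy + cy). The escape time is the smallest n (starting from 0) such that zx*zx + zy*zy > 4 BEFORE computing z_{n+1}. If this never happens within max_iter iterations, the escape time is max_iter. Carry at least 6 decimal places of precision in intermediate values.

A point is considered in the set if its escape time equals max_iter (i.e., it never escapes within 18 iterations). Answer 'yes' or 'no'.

z_0 = 0 + 0i, c = -0.8230 + 1.4720i
Iter 1: z = -0.8230 + 1.4720i, |z|^2 = 2.8441
Iter 2: z = -2.3125 + -0.9509i, |z|^2 = 6.2517
Escaped at iteration 2

Answer: no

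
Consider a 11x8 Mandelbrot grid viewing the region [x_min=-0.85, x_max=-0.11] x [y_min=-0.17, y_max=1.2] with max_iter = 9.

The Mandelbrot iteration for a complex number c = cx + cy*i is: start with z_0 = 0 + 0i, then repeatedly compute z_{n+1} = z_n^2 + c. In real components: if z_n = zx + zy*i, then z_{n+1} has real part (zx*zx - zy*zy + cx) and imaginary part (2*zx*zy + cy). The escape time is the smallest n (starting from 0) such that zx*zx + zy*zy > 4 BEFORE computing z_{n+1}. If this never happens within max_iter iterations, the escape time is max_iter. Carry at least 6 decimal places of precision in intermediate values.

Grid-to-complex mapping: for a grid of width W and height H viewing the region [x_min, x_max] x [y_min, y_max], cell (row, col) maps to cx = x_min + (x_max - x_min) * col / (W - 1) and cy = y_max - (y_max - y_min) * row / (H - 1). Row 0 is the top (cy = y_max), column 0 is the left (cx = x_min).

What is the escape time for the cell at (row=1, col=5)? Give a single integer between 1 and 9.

z_0 = 0 + 0i, c = -0.4800 + 1.0043i
Iter 1: z = -0.4800 + 1.0043i, |z|^2 = 1.2390
Iter 2: z = -1.2582 + 0.0402i, |z|^2 = 1.5847
Iter 3: z = 1.1014 + 0.9032i, |z|^2 = 2.0289
Iter 4: z = -0.0826 + 2.9939i, |z|^2 = 8.9703
Escaped at iteration 4

Answer: 4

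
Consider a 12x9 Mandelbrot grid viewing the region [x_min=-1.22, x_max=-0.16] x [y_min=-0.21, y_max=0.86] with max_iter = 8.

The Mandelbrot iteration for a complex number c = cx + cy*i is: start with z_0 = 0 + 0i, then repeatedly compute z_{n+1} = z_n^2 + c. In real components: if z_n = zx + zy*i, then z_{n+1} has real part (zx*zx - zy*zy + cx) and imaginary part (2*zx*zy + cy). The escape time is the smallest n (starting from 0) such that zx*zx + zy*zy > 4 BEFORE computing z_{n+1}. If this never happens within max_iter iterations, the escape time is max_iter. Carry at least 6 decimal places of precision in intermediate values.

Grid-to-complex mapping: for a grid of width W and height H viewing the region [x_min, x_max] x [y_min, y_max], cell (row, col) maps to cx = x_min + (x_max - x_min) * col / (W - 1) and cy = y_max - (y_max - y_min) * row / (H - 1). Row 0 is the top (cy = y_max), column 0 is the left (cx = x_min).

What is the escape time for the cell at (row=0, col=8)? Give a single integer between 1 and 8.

z_0 = 0 + 0i, c = -0.4491 + 0.8600i
Iter 1: z = -0.4491 + 0.8600i, |z|^2 = 0.9413
Iter 2: z = -0.9870 + 0.0876i, |z|^2 = 0.9819
Iter 3: z = 0.5174 + 0.6871i, |z|^2 = 0.7399
Iter 4: z = -0.6535 + 1.5711i, |z|^2 = 2.8955
Iter 5: z = -2.4903 + -1.1935i, |z|^2 = 7.6263
Escaped at iteration 5

Answer: 5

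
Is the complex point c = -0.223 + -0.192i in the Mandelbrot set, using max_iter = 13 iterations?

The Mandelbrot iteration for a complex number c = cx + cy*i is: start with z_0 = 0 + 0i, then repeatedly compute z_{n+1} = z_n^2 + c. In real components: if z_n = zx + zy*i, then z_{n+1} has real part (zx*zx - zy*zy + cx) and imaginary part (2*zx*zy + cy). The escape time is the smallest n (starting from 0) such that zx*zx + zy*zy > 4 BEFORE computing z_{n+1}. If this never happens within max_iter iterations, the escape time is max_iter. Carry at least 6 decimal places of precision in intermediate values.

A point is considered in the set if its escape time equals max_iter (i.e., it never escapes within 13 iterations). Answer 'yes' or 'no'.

z_0 = 0 + 0i, c = -0.2230 + -0.1920i
Iter 1: z = -0.2230 + -0.1920i, |z|^2 = 0.0866
Iter 2: z = -0.2101 + -0.1064i, |z|^2 = 0.0555
Iter 3: z = -0.1902 + -0.1473i, |z|^2 = 0.0579
Iter 4: z = -0.2085 + -0.1360i, |z|^2 = 0.0620
Iter 5: z = -0.1980 + -0.1353i, |z|^2 = 0.0575
Iter 6: z = -0.2021 + -0.1384i, |z|^2 = 0.0600
Iter 7: z = -0.2013 + -0.1360i, |z|^2 = 0.0590
Iter 8: z = -0.2010 + -0.1372i, |z|^2 = 0.0592
Iter 9: z = -0.2014 + -0.1368i, |z|^2 = 0.0593
Iter 10: z = -0.2011 + -0.1369i, |z|^2 = 0.0592
Iter 11: z = -0.2013 + -0.1369i, |z|^2 = 0.0593
Iter 12: z = -0.2012 + -0.1369i, |z|^2 = 0.0592
Did not escape in 13 iterations → in set

Answer: yes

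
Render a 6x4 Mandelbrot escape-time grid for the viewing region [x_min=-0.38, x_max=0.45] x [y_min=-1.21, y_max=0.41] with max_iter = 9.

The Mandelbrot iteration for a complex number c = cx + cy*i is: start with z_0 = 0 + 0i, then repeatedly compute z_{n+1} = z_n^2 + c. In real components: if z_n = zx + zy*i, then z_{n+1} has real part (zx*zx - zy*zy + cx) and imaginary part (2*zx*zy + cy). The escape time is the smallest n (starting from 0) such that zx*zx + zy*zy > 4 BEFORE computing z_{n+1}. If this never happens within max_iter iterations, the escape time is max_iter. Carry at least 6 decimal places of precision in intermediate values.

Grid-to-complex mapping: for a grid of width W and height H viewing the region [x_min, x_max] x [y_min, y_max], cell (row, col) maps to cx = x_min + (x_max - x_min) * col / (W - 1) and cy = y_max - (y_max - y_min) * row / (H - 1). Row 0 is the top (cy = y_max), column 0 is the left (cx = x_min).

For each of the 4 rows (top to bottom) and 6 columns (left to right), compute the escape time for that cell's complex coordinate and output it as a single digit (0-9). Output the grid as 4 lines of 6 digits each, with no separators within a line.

Answer: 999999
999996
999974
333222

Derivation:
(row=0, col=0): c = -0.3800 + 0.4100i → escape time 9
(row=0, col=1): c = -0.2140 + 0.4100i → escape time 9
(row=0, col=2): c = -0.0480 + 0.4100i → escape time 9
(row=0, col=3): c = 0.1180 + 0.4100i → escape time 9
(row=0, col=4): c = 0.2840 + 0.4100i → escape time 9
(row=0, col=5): c = 0.4500 + 0.4100i → escape time 9
(row=1, col=0): c = -0.3800 + -0.1300i → escape time 9
(row=1, col=1): c = -0.2140 + -0.1300i → escape time 9
(row=1, col=2): c = -0.0480 + -0.1300i → escape time 9
(row=1, col=3): c = 0.1180 + -0.1300i → escape time 9
(row=1, col=4): c = 0.2840 + -0.1300i → escape time 9
(row=1, col=5): c = 0.4500 + -0.1300i → escape time 6
(row=2, col=0): c = -0.3800 + -0.6700i → escape time 9
(row=2, col=1): c = -0.2140 + -0.6700i → escape time 9
(row=2, col=2): c = -0.0480 + -0.6700i → escape time 9
(row=2, col=3): c = 0.1180 + -0.6700i → escape time 9
(row=2, col=4): c = 0.2840 + -0.6700i → escape time 7
(row=2, col=5): c = 0.4500 + -0.6700i → escape time 4
(row=3, col=0): c = -0.3800 + -1.2100i → escape time 3
(row=3, col=1): c = -0.2140 + -1.2100i → escape time 3
(row=3, col=2): c = -0.0480 + -1.2100i → escape time 3
(row=3, col=3): c = 0.1180 + -1.2100i → escape time 2
(row=3, col=4): c = 0.2840 + -1.2100i → escape time 2
(row=3, col=5): c = 0.4500 + -1.2100i → escape time 2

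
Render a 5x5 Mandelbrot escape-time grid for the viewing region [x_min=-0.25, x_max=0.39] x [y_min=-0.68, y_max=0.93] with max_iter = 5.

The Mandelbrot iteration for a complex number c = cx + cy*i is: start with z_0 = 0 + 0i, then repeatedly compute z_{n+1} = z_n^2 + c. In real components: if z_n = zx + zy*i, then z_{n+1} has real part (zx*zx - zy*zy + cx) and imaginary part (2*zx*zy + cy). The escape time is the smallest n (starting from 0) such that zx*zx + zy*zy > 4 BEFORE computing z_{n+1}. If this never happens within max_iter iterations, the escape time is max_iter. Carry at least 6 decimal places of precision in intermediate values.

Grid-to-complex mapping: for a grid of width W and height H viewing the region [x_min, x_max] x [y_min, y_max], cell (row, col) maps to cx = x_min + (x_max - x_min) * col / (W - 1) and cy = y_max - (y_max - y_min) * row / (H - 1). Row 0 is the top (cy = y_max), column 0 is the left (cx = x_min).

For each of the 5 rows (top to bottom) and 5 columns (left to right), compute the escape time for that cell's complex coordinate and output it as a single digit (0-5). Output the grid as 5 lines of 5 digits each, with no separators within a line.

(row=0, col=0): c = -0.2500 + 0.9300i → escape time 5
(row=0, col=1): c = -0.0900 + 0.9300i → escape time 5
(row=0, col=2): c = 0.0700 + 0.9300i → escape time 5
(row=0, col=3): c = 0.2300 + 0.9300i → escape time 4
(row=0, col=4): c = 0.3900 + 0.9300i → escape time 3
(row=1, col=0): c = -0.2500 + 0.5275i → escape time 5
(row=1, col=1): c = -0.0900 + 0.5275i → escape time 5
(row=1, col=2): c = 0.0700 + 0.5275i → escape time 5
(row=1, col=3): c = 0.2300 + 0.5275i → escape time 5
(row=1, col=4): c = 0.3900 + 0.5275i → escape time 5
(row=2, col=0): c = -0.2500 + 0.1250i → escape time 5
(row=2, col=1): c = -0.0900 + 0.1250i → escape time 5
(row=2, col=2): c = 0.0700 + 0.1250i → escape time 5
(row=2, col=3): c = 0.2300 + 0.1250i → escape time 5
(row=2, col=4): c = 0.3900 + 0.1250i → escape time 5
(row=3, col=0): c = -0.2500 + -0.2775i → escape time 5
(row=3, col=1): c = -0.0900 + -0.2775i → escape time 5
(row=3, col=2): c = 0.0700 + -0.2775i → escape time 5
(row=3, col=3): c = 0.2300 + -0.2775i → escape time 5
(row=3, col=4): c = 0.3900 + -0.2775i → escape time 5
(row=4, col=0): c = -0.2500 + -0.6800i → escape time 5
(row=4, col=1): c = -0.0900 + -0.6800i → escape time 5
(row=4, col=2): c = 0.0700 + -0.6800i → escape time 5
(row=4, col=3): c = 0.2300 + -0.6800i → escape time 5
(row=4, col=4): c = 0.3900 + -0.6800i → escape time 5

Answer: 55543
55555
55555
55555
55555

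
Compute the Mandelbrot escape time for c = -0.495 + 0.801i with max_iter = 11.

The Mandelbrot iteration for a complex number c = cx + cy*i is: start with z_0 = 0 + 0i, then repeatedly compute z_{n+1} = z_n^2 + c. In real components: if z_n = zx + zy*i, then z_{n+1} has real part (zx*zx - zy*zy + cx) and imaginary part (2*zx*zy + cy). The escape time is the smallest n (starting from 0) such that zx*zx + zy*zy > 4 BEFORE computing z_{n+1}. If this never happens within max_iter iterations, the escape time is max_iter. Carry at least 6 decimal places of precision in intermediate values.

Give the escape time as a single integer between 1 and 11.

z_0 = 0 + 0i, c = -0.4950 + 0.8010i
Iter 1: z = -0.4950 + 0.8010i, |z|^2 = 0.8866
Iter 2: z = -0.8916 + 0.0080i, |z|^2 = 0.7950
Iter 3: z = 0.2998 + 0.7867i, |z|^2 = 0.7088
Iter 4: z = -1.0240 + 1.2728i, |z|^2 = 2.6686
Iter 5: z = -1.0664 + -1.8057i, |z|^2 = 4.3977
Escaped at iteration 5

Answer: 5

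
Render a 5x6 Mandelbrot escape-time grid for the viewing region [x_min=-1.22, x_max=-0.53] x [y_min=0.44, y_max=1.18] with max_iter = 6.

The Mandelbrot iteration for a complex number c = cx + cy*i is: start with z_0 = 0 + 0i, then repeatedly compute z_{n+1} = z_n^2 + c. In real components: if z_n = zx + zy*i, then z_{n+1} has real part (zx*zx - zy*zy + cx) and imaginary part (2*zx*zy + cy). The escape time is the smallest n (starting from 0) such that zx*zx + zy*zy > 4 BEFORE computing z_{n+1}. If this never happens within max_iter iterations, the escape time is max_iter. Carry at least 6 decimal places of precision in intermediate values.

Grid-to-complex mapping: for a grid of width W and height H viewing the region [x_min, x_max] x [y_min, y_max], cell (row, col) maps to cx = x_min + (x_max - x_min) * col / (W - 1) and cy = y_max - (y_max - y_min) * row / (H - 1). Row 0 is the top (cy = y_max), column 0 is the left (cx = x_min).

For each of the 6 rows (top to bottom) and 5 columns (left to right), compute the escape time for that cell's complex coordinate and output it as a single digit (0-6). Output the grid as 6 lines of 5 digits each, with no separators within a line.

Answer: 23333
33334
33344
33446
34566
65666

Derivation:
(row=0, col=0): c = -1.2200 + 1.1800i → escape time 2
(row=0, col=1): c = -1.0475 + 1.1800i → escape time 3
(row=0, col=2): c = -0.8750 + 1.1800i → escape time 3
(row=0, col=3): c = -0.7025 + 1.1800i → escape time 3
(row=0, col=4): c = -0.5300 + 1.1800i → escape time 3
(row=1, col=0): c = -1.2200 + 1.0320i → escape time 3
(row=1, col=1): c = -1.0475 + 1.0320i → escape time 3
(row=1, col=2): c = -0.8750 + 1.0320i → escape time 3
(row=1, col=3): c = -0.7025 + 1.0320i → escape time 3
(row=1, col=4): c = -0.5300 + 1.0320i → escape time 4
(row=2, col=0): c = -1.2200 + 0.8840i → escape time 3
(row=2, col=1): c = -1.0475 + 0.8840i → escape time 3
(row=2, col=2): c = -0.8750 + 0.8840i → escape time 3
(row=2, col=3): c = -0.7025 + 0.8840i → escape time 4
(row=2, col=4): c = -0.5300 + 0.8840i → escape time 4
(row=3, col=0): c = -1.2200 + 0.7360i → escape time 3
(row=3, col=1): c = -1.0475 + 0.7360i → escape time 3
(row=3, col=2): c = -0.8750 + 0.7360i → escape time 4
(row=3, col=3): c = -0.7025 + 0.7360i → escape time 4
(row=3, col=4): c = -0.5300 + 0.7360i → escape time 6
(row=4, col=0): c = -1.2200 + 0.5880i → escape time 3
(row=4, col=1): c = -1.0475 + 0.5880i → escape time 4
(row=4, col=2): c = -0.8750 + 0.5880i → escape time 5
(row=4, col=3): c = -0.7025 + 0.5880i → escape time 6
(row=4, col=4): c = -0.5300 + 0.5880i → escape time 6
(row=5, col=0): c = -1.2200 + 0.4400i → escape time 6
(row=5, col=1): c = -1.0475 + 0.4400i → escape time 5
(row=5, col=2): c = -0.8750 + 0.4400i → escape time 6
(row=5, col=3): c = -0.7025 + 0.4400i → escape time 6
(row=5, col=4): c = -0.5300 + 0.4400i → escape time 6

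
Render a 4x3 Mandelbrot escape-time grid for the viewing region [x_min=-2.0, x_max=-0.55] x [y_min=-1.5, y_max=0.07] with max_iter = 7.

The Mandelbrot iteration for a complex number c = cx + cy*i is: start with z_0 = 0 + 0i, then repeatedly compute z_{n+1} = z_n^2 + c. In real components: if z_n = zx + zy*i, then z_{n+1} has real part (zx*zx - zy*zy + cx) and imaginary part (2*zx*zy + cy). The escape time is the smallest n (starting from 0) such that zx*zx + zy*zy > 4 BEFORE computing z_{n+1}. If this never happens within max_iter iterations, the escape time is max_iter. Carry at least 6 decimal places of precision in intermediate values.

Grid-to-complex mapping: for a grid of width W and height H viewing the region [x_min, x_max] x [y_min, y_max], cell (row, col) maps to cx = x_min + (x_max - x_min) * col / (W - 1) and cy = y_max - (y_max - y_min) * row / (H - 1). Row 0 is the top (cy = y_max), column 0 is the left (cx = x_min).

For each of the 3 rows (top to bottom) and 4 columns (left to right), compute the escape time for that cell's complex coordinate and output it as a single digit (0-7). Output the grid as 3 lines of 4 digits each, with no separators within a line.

(row=0, col=0): c = -2.0000 + 0.0700i → escape time 1
(row=0, col=1): c = -1.5167 + 0.0700i → escape time 7
(row=0, col=2): c = -1.0333 + 0.0700i → escape time 7
(row=0, col=3): c = -0.5500 + 0.0700i → escape time 7
(row=1, col=0): c = -2.0000 + -0.7150i → escape time 1
(row=1, col=1): c = -1.5167 + -0.7150i → escape time 3
(row=1, col=2): c = -1.0333 + -0.7150i → escape time 3
(row=1, col=3): c = -0.5500 + -0.7150i → escape time 7
(row=2, col=0): c = -2.0000 + -1.5000i → escape time 1
(row=2, col=1): c = -1.5167 + -1.5000i → escape time 1
(row=2, col=2): c = -1.0333 + -1.5000i → escape time 2
(row=2, col=3): c = -0.5500 + -1.5000i → escape time 2

Answer: 1777
1337
1122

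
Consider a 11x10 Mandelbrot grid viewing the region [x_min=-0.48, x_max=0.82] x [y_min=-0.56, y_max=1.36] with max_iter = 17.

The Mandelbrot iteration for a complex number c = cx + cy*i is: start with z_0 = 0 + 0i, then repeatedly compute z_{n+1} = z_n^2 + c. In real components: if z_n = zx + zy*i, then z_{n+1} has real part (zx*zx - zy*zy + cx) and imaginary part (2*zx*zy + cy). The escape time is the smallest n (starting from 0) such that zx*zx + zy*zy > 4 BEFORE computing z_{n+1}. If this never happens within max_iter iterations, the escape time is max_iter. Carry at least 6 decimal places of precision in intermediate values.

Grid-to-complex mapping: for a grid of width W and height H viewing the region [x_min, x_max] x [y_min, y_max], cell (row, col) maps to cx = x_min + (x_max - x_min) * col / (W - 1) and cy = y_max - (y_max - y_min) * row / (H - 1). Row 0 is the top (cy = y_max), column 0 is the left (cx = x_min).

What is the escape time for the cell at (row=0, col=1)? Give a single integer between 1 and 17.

Answer: 2

Derivation:
z_0 = 0 + 0i, c = -0.3500 + 1.3600i
Iter 1: z = -0.3500 + 1.3600i, |z|^2 = 1.9721
Iter 2: z = -2.0771 + 0.4080i, |z|^2 = 4.4808
Escaped at iteration 2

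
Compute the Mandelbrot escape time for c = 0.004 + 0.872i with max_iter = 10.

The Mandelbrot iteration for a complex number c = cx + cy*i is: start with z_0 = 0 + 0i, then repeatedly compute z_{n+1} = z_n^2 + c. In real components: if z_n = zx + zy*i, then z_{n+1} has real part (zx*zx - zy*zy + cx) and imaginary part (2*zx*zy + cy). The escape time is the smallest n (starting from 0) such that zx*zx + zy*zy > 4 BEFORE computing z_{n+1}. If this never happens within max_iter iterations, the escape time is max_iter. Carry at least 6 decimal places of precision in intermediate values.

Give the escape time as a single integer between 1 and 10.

z_0 = 0 + 0i, c = 0.0040 + 0.8720i
Iter 1: z = 0.0040 + 0.8720i, |z|^2 = 0.7604
Iter 2: z = -0.7564 + 0.8790i, |z|^2 = 1.3447
Iter 3: z = -0.1965 + -0.4577i, |z|^2 = 0.2481
Iter 4: z = -0.1668 + 1.0519i, |z|^2 = 1.1343
Iter 5: z = -1.0746 + 0.5210i, |z|^2 = 1.4262
Iter 6: z = 0.8873 + -0.2478i, |z|^2 = 0.8486
Iter 7: z = 0.7299 + 0.4323i, |z|^2 = 0.7196
Iter 8: z = 0.3498 + 1.5031i, |z|^2 = 2.3816
Iter 9: z = -2.1329 + 1.9236i, |z|^2 = 8.2494
Escaped at iteration 9

Answer: 9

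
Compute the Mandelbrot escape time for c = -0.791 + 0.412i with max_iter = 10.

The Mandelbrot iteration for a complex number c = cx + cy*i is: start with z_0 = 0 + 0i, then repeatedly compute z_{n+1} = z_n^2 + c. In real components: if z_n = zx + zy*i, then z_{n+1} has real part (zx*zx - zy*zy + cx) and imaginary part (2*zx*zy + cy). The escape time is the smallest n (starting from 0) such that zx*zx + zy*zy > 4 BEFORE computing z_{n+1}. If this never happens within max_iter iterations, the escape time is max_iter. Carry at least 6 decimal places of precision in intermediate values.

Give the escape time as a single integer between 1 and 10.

z_0 = 0 + 0i, c = -0.7910 + 0.4120i
Iter 1: z = -0.7910 + 0.4120i, |z|^2 = 0.7954
Iter 2: z = -0.3351 + -0.2398i, |z|^2 = 0.1698
Iter 3: z = -0.7362 + 0.5727i, |z|^2 = 0.8700
Iter 4: z = -0.5769 + -0.4313i, |z|^2 = 0.5188
Iter 5: z = -0.6441 + 0.9096i, |z|^2 = 1.2423
Iter 6: z = -1.2035 + -0.7598i, |z|^2 = 2.0257
Iter 7: z = 0.0801 + 2.2409i, |z|^2 = 5.0279
Escaped at iteration 7

Answer: 7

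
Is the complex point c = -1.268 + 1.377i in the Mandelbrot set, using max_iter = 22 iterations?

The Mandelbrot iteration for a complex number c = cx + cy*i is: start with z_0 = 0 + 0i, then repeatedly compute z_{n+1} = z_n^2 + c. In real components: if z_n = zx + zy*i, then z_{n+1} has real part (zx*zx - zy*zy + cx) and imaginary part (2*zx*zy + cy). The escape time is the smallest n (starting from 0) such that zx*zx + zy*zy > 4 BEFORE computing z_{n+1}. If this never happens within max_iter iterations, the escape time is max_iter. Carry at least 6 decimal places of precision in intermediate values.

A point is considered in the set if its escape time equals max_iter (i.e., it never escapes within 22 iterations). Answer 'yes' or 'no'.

Answer: no

Derivation:
z_0 = 0 + 0i, c = -1.2680 + 1.3770i
Iter 1: z = -1.2680 + 1.3770i, |z|^2 = 3.5040
Iter 2: z = -1.5563 + -2.1151i, |z|^2 = 6.8956
Escaped at iteration 2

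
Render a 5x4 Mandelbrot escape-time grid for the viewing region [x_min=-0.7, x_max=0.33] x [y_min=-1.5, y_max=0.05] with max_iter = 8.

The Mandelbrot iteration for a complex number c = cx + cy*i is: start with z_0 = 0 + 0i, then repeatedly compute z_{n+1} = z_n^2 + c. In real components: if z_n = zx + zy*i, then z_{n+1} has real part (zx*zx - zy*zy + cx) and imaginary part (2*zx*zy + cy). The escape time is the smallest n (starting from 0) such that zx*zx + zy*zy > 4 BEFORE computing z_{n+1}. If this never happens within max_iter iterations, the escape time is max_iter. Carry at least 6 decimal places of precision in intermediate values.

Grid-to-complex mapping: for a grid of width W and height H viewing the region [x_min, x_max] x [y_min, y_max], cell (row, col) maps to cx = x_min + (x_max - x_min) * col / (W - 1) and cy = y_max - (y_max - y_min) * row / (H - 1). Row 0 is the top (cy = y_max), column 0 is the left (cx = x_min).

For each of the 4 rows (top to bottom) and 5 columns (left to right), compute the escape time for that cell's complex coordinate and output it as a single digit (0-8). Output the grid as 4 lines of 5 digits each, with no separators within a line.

Answer: 88888
88888
44853
22222

Derivation:
(row=0, col=0): c = -0.7000 + 0.0500i → escape time 8
(row=0, col=1): c = -0.4425 + 0.0500i → escape time 8
(row=0, col=2): c = -0.1850 + 0.0500i → escape time 8
(row=0, col=3): c = 0.0725 + 0.0500i → escape time 8
(row=0, col=4): c = 0.3300 + 0.0500i → escape time 8
(row=1, col=0): c = -0.7000 + -0.4667i → escape time 8
(row=1, col=1): c = -0.4425 + -0.4667i → escape time 8
(row=1, col=2): c = -0.1850 + -0.4667i → escape time 8
(row=1, col=3): c = 0.0725 + -0.4667i → escape time 8
(row=1, col=4): c = 0.3300 + -0.4667i → escape time 8
(row=2, col=0): c = -0.7000 + -0.9833i → escape time 4
(row=2, col=1): c = -0.4425 + -0.9833i → escape time 4
(row=2, col=2): c = -0.1850 + -0.9833i → escape time 8
(row=2, col=3): c = 0.0725 + -0.9833i → escape time 5
(row=2, col=4): c = 0.3300 + -0.9833i → escape time 3
(row=3, col=0): c = -0.7000 + -1.5000i → escape time 2
(row=3, col=1): c = -0.4425 + -1.5000i → escape time 2
(row=3, col=2): c = -0.1850 + -1.5000i → escape time 2
(row=3, col=3): c = 0.0725 + -1.5000i → escape time 2
(row=3, col=4): c = 0.3300 + -1.5000i → escape time 2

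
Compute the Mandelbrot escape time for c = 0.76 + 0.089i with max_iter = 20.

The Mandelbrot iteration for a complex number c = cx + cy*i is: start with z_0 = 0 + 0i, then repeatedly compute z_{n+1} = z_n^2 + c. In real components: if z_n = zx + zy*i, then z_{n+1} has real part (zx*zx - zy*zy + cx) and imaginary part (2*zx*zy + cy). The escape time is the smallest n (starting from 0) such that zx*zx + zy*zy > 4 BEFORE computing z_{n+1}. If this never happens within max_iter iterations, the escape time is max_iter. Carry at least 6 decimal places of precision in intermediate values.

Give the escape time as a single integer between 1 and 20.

Answer: 3

Derivation:
z_0 = 0 + 0i, c = 0.7600 + 0.0890i
Iter 1: z = 0.7600 + 0.0890i, |z|^2 = 0.5855
Iter 2: z = 1.3297 + 0.2243i, |z|^2 = 1.8183
Iter 3: z = 2.4777 + 0.6854i, |z|^2 = 6.6090
Escaped at iteration 3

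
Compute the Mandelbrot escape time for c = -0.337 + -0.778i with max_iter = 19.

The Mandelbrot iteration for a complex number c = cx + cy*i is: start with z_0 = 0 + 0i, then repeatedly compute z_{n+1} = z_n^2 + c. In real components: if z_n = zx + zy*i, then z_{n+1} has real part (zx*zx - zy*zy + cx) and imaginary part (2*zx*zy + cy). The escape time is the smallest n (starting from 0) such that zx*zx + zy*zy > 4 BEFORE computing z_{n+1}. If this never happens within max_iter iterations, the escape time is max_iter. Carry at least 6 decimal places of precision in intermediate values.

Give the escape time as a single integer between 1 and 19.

z_0 = 0 + 0i, c = -0.3370 + -0.7780i
Iter 1: z = -0.3370 + -0.7780i, |z|^2 = 0.7189
Iter 2: z = -0.8287 + -0.2536i, |z|^2 = 0.7511
Iter 3: z = 0.2854 + -0.3576i, |z|^2 = 0.2094
Iter 4: z = -0.3834 + -0.9822i, |z|^2 = 1.1117
Iter 5: z = -1.1546 + -0.0248i, |z|^2 = 1.3338
Iter 6: z = 0.9956 + -0.7207i, |z|^2 = 1.5105
Iter 7: z = 0.1348 + -2.2129i, |z|^2 = 4.9152
Escaped at iteration 7

Answer: 7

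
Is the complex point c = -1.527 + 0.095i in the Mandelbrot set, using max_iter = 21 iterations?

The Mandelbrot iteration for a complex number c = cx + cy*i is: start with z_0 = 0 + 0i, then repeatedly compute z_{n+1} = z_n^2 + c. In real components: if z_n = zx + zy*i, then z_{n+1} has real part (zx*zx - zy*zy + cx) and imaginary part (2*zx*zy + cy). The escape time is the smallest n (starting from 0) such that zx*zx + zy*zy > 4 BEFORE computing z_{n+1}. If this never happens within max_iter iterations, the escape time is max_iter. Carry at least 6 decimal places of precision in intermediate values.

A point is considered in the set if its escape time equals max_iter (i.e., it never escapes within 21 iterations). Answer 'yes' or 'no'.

z_0 = 0 + 0i, c = -1.5270 + 0.0950i
Iter 1: z = -1.5270 + 0.0950i, |z|^2 = 2.3408
Iter 2: z = 0.7957 + -0.1951i, |z|^2 = 0.6712
Iter 3: z = -0.9319 + -0.2155i, |z|^2 = 0.9149
Iter 4: z = -0.7050 + 0.4967i, |z|^2 = 0.7437
Iter 5: z = -1.2768 + -0.6053i, |z|^2 = 1.9966
Iter 6: z = -0.2633 + 1.6407i, |z|^2 = 2.7614
Iter 7: z = -4.1497 + -0.7690i, |z|^2 = 17.8114
Escaped at iteration 7

Answer: no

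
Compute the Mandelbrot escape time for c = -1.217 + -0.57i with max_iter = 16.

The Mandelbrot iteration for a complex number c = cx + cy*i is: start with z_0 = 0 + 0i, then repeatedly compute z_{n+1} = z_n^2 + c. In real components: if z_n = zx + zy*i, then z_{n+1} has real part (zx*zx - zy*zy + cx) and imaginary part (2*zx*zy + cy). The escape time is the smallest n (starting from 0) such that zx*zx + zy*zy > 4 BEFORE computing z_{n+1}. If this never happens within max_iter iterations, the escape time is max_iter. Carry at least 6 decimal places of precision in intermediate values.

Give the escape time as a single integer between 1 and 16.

Answer: 4

Derivation:
z_0 = 0 + 0i, c = -1.2170 + -0.5700i
Iter 1: z = -1.2170 + -0.5700i, |z|^2 = 1.8060
Iter 2: z = -0.0608 + 0.8174i, |z|^2 = 0.6718
Iter 3: z = -1.8814 + -0.6694i, |z|^2 = 3.9878
Iter 4: z = 1.8746 + 1.9489i, |z|^2 = 7.3122
Escaped at iteration 4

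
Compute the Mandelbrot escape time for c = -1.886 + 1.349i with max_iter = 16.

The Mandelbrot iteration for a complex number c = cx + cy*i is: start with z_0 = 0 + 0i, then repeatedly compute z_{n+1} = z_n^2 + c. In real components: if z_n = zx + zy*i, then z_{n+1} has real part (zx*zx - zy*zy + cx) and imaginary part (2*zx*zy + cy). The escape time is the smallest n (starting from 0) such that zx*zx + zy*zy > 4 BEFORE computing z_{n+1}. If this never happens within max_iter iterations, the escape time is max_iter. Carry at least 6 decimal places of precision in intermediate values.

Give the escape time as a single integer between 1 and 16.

z_0 = 0 + 0i, c = -1.8860 + 1.3490i
Iter 1: z = -1.8860 + 1.3490i, |z|^2 = 5.3768
Escaped at iteration 1

Answer: 1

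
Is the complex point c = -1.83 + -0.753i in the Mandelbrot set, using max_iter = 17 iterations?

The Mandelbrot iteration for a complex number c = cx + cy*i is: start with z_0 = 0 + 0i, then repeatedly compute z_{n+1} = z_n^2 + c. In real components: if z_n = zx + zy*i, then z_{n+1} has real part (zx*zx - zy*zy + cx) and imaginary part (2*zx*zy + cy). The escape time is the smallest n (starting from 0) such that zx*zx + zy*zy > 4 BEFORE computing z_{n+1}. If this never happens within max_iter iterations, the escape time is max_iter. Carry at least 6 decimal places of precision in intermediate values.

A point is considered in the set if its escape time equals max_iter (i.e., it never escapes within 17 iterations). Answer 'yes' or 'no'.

z_0 = 0 + 0i, c = -1.8300 + -0.7530i
Iter 1: z = -1.8300 + -0.7530i, |z|^2 = 3.9159
Iter 2: z = 0.9519 + 2.0030i, |z|^2 = 4.9180
Escaped at iteration 2

Answer: no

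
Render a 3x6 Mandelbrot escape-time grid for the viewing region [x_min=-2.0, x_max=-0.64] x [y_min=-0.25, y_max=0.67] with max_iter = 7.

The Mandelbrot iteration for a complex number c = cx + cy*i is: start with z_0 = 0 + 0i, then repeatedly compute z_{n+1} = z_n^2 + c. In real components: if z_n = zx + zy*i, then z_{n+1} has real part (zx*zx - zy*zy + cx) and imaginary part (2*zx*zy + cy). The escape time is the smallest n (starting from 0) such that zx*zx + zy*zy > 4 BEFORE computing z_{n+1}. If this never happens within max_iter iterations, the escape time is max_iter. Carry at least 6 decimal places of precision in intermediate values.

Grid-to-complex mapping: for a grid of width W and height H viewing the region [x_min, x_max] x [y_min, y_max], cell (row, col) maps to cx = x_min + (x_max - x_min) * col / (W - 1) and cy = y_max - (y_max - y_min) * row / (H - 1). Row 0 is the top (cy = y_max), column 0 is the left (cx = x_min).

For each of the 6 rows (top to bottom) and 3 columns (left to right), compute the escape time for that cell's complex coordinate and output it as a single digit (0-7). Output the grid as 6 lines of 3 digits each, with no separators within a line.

Answer: 137
147
177
177
177
177

Derivation:
(row=0, col=0): c = -2.0000 + 0.6700i → escape time 1
(row=0, col=1): c = -1.3200 + 0.6700i → escape time 3
(row=0, col=2): c = -0.6400 + 0.6700i → escape time 7
(row=1, col=0): c = -2.0000 + 0.4860i → escape time 1
(row=1, col=1): c = -1.3200 + 0.4860i → escape time 4
(row=1, col=2): c = -0.6400 + 0.4860i → escape time 7
(row=2, col=0): c = -2.0000 + 0.3020i → escape time 1
(row=2, col=1): c = -1.3200 + 0.3020i → escape time 7
(row=2, col=2): c = -0.6400 + 0.3020i → escape time 7
(row=3, col=0): c = -2.0000 + 0.1180i → escape time 1
(row=3, col=1): c = -1.3200 + 0.1180i → escape time 7
(row=3, col=2): c = -0.6400 + 0.1180i → escape time 7
(row=4, col=0): c = -2.0000 + -0.0660i → escape time 1
(row=4, col=1): c = -1.3200 + -0.0660i → escape time 7
(row=4, col=2): c = -0.6400 + -0.0660i → escape time 7
(row=5, col=0): c = -2.0000 + -0.2500i → escape time 1
(row=5, col=1): c = -1.3200 + -0.2500i → escape time 7
(row=5, col=2): c = -0.6400 + -0.2500i → escape time 7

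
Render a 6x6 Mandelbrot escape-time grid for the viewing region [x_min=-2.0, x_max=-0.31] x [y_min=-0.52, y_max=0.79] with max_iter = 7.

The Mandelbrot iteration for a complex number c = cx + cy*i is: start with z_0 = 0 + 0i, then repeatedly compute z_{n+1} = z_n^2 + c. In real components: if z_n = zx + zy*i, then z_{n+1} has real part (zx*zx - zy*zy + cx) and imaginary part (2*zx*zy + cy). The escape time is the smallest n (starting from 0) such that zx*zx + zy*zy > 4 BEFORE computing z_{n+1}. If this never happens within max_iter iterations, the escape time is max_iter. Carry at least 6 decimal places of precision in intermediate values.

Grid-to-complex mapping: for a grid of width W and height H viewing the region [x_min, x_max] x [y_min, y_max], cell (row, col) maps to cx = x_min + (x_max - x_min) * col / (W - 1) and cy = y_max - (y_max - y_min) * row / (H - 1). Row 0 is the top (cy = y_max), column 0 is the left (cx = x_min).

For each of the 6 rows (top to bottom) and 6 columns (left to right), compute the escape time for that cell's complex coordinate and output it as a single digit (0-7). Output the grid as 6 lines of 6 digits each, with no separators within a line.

Answer: 133347
133577
147777
177777
147777
133577

Derivation:
(row=0, col=0): c = -2.0000 + 0.7900i → escape time 1
(row=0, col=1): c = -1.6620 + 0.7900i → escape time 3
(row=0, col=2): c = -1.3240 + 0.7900i → escape time 3
(row=0, col=3): c = -0.9860 + 0.7900i → escape time 3
(row=0, col=4): c = -0.6480 + 0.7900i → escape time 4
(row=0, col=5): c = -0.3100 + 0.7900i → escape time 7
(row=1, col=0): c = -2.0000 + 0.5280i → escape time 1
(row=1, col=1): c = -1.6620 + 0.5280i → escape time 3
(row=1, col=2): c = -1.3240 + 0.5280i → escape time 3
(row=1, col=3): c = -0.9860 + 0.5280i → escape time 5
(row=1, col=4): c = -0.6480 + 0.5280i → escape time 7
(row=1, col=5): c = -0.3100 + 0.5280i → escape time 7
(row=2, col=0): c = -2.0000 + 0.2660i → escape time 1
(row=2, col=1): c = -1.6620 + 0.2660i → escape time 4
(row=2, col=2): c = -1.3240 + 0.2660i → escape time 7
(row=2, col=3): c = -0.9860 + 0.2660i → escape time 7
(row=2, col=4): c = -0.6480 + 0.2660i → escape time 7
(row=2, col=5): c = -0.3100 + 0.2660i → escape time 7
(row=3, col=0): c = -2.0000 + 0.0040i → escape time 1
(row=3, col=1): c = -1.6620 + 0.0040i → escape time 7
(row=3, col=2): c = -1.3240 + 0.0040i → escape time 7
(row=3, col=3): c = -0.9860 + 0.0040i → escape time 7
(row=3, col=4): c = -0.6480 + 0.0040i → escape time 7
(row=3, col=5): c = -0.3100 + 0.0040i → escape time 7
(row=4, col=0): c = -2.0000 + -0.2580i → escape time 1
(row=4, col=1): c = -1.6620 + -0.2580i → escape time 4
(row=4, col=2): c = -1.3240 + -0.2580i → escape time 7
(row=4, col=3): c = -0.9860 + -0.2580i → escape time 7
(row=4, col=4): c = -0.6480 + -0.2580i → escape time 7
(row=4, col=5): c = -0.3100 + -0.2580i → escape time 7
(row=5, col=0): c = -2.0000 + -0.5200i → escape time 1
(row=5, col=1): c = -1.6620 + -0.5200i → escape time 3
(row=5, col=2): c = -1.3240 + -0.5200i → escape time 3
(row=5, col=3): c = -0.9860 + -0.5200i → escape time 5
(row=5, col=4): c = -0.6480 + -0.5200i → escape time 7
(row=5, col=5): c = -0.3100 + -0.5200i → escape time 7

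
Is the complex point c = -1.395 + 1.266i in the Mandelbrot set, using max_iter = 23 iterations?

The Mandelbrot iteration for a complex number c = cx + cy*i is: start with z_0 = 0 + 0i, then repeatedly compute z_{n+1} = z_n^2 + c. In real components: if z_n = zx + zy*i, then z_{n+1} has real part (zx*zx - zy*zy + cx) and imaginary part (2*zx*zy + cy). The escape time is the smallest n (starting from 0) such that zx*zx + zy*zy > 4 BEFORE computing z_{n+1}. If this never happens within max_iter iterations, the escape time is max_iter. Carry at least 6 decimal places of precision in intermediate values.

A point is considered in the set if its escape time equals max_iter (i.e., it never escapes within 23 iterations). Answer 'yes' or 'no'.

z_0 = 0 + 0i, c = -1.3950 + 1.2660i
Iter 1: z = -1.3950 + 1.2660i, |z|^2 = 3.5488
Iter 2: z = -1.0517 + -2.2661i, |z|^2 = 6.2415
Escaped at iteration 2

Answer: no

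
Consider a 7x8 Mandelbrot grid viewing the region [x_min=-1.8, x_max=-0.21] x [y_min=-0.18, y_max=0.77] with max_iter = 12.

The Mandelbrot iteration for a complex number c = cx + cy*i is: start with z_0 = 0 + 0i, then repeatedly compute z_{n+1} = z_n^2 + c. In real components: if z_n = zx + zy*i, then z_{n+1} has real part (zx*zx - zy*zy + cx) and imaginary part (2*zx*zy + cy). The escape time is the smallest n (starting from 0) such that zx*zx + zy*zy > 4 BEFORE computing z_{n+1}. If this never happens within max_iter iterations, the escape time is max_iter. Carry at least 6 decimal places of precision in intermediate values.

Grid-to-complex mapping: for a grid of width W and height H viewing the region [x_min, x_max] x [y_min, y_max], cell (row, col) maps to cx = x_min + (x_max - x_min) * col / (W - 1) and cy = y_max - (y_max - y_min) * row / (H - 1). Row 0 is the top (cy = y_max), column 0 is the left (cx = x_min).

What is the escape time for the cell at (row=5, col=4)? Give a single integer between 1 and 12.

Answer: 12

Derivation:
z_0 = 0 + 0i, c = -0.7400 + 0.0914i
Iter 1: z = -0.7400 + 0.0914i, |z|^2 = 0.5560
Iter 2: z = -0.2008 + -0.0439i, |z|^2 = 0.0422
Iter 3: z = -0.7016 + 0.1090i, |z|^2 = 0.5042
Iter 4: z = -0.2596 + -0.0616i, |z|^2 = 0.0712
Iter 5: z = -0.6764 + 0.1234i, |z|^2 = 0.4727
Iter 6: z = -0.2977 + -0.0755i, |z|^2 = 0.0943
Iter 7: z = -0.6571 + 0.1364i, |z|^2 = 0.4503
Iter 8: z = -0.3269 + -0.0878i, |z|^2 = 0.1146
Iter 9: z = -0.6409 + 0.1488i, |z|^2 = 0.4329
Iter 10: z = -0.3514 + -0.0993i, |z|^2 = 0.1334
Iter 11: z = -0.6264 + 0.1613i, |z|^2 = 0.4183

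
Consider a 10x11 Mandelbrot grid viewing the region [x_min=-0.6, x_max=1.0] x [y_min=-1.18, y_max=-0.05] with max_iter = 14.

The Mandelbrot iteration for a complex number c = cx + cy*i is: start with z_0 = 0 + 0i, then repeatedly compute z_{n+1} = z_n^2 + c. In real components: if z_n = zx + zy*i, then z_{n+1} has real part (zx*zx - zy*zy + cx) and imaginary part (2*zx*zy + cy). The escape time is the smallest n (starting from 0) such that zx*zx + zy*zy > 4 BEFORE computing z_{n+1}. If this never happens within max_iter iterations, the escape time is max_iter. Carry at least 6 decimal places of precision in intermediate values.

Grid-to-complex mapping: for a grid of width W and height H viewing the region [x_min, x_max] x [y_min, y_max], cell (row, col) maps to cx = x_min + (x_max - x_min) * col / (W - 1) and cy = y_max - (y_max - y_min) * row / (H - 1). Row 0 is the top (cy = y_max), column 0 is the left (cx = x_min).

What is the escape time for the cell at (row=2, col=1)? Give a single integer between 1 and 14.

z_0 = 0 + 0i, c = -0.4222 + -0.2760i
Iter 1: z = -0.4222 + -0.2760i, |z|^2 = 0.2544
Iter 2: z = -0.3201 + -0.0429i, |z|^2 = 0.1043
Iter 3: z = -0.3216 + -0.2485i, |z|^2 = 0.1652
Iter 4: z = -0.3806 + -0.1162i, |z|^2 = 0.1583
Iter 5: z = -0.2909 + -0.1876i, |z|^2 = 0.1198
Iter 6: z = -0.3728 + -0.1669i, |z|^2 = 0.1668
Iter 7: z = -0.3111 + -0.1516i, |z|^2 = 0.1198
Iter 8: z = -0.3484 + -0.1817i, |z|^2 = 0.1544
Iter 9: z = -0.3338 + -0.1494i, |z|^2 = 0.1338
Iter 10: z = -0.3331 + -0.1763i, |z|^2 = 0.1420
Iter 11: z = -0.3423 + -0.1586i, |z|^2 = 0.1423
Iter 12: z = -0.3302 + -0.1674i, |z|^2 = 0.1370
Iter 13: z = -0.3412 + -0.1654i, |z|^2 = 0.1438

Answer: 14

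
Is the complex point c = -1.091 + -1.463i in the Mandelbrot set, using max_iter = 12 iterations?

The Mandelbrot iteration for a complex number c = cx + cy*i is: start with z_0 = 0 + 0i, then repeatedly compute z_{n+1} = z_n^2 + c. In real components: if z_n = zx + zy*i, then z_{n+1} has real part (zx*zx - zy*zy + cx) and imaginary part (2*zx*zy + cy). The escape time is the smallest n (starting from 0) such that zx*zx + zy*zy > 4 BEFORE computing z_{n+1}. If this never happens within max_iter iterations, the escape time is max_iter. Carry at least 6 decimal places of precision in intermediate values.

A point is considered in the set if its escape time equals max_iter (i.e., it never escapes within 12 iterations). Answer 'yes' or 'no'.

Answer: no

Derivation:
z_0 = 0 + 0i, c = -1.0910 + -1.4630i
Iter 1: z = -1.0910 + -1.4630i, |z|^2 = 3.3307
Iter 2: z = -2.0411 + 1.7293i, |z|^2 = 7.1564
Escaped at iteration 2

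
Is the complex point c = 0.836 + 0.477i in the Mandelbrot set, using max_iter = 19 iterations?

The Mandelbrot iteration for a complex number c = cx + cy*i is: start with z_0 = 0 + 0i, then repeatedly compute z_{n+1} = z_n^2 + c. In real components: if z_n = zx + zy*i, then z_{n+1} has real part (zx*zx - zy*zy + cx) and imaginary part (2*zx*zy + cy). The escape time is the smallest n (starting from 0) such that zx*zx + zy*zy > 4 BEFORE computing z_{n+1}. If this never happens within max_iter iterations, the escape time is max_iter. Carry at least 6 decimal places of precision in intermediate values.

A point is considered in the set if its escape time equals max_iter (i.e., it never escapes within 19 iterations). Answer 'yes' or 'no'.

Answer: no

Derivation:
z_0 = 0 + 0i, c = 0.8360 + 0.4770i
Iter 1: z = 0.8360 + 0.4770i, |z|^2 = 0.9264
Iter 2: z = 1.3074 + 1.2745i, |z|^2 = 3.3337
Iter 3: z = 0.9207 + 3.8096i, |z|^2 = 15.3608
Escaped at iteration 3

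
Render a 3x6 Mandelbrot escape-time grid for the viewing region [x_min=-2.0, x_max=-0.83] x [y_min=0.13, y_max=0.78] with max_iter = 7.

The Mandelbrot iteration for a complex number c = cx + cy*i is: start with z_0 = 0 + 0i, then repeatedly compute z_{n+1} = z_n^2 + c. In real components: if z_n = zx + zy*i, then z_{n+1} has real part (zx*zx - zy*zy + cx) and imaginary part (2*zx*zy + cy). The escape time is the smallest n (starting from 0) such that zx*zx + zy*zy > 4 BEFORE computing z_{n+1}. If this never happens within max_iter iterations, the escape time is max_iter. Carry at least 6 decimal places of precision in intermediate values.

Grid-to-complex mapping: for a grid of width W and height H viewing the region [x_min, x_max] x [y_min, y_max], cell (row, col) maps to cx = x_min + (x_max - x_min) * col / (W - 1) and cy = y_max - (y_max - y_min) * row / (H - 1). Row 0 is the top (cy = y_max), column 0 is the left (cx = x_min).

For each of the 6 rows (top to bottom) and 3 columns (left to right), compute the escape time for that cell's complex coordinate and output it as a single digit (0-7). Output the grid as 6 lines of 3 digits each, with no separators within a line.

Answer: 134
135
136
157
157
177

Derivation:
(row=0, col=0): c = -2.0000 + 0.7800i → escape time 1
(row=0, col=1): c = -1.4150 + 0.7800i → escape time 3
(row=0, col=2): c = -0.8300 + 0.7800i → escape time 4
(row=1, col=0): c = -2.0000 + 0.6500i → escape time 1
(row=1, col=1): c = -1.4150 + 0.6500i → escape time 3
(row=1, col=2): c = -0.8300 + 0.6500i → escape time 5
(row=2, col=0): c = -2.0000 + 0.5200i → escape time 1
(row=2, col=1): c = -1.4150 + 0.5200i → escape time 3
(row=2, col=2): c = -0.8300 + 0.5200i → escape time 6
(row=3, col=0): c = -2.0000 + 0.3900i → escape time 1
(row=3, col=1): c = -1.4150 + 0.3900i → escape time 5
(row=3, col=2): c = -0.8300 + 0.3900i → escape time 7
(row=4, col=0): c = -2.0000 + 0.2600i → escape time 1
(row=4, col=1): c = -1.4150 + 0.2600i → escape time 5
(row=4, col=2): c = -0.8300 + 0.2600i → escape time 7
(row=5, col=0): c = -2.0000 + 0.1300i → escape time 1
(row=5, col=1): c = -1.4150 + 0.1300i → escape time 7
(row=5, col=2): c = -0.8300 + 0.1300i → escape time 7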